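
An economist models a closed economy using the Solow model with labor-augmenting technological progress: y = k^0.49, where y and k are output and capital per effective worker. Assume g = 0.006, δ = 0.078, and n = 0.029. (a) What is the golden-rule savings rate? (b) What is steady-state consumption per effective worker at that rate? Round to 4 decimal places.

Break-even investment rate: n + g + δ = 0.029 + 0.006 + 0.078 = 0.113.
For Cobb-Douglas, s_gold equals capital's share: s_gold = 0.49.
Golden rule sets MPK = n+g+δ: 0.49·k^(0.49−1) = 0.113, so k_gold = (0.49/0.113)^(1/0.51) ≈ 17.7521.
y_gold = 17.7521^0.49 ≈ 4.0939; c_gold = (1−0.49)·y_gold ≈ 2.0879.

(a) s_gold = 0.4900; (b) c_gold ≈ 2.0879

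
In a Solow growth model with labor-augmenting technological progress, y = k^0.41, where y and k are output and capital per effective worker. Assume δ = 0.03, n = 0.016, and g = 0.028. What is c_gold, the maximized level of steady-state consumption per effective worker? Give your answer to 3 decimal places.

The effective depreciation rate is n + g + δ = 0.016 + 0.028 + 0.03 = 0.074.
Setting f'(k) = n+g+δ gives 0.41·k^(0.41−1) = 0.074, hence k_gold = (0.41/0.074)^(1/0.59) ≈ 18.2078.
y_gold = 18.2078^0.41 ≈ 3.2863.
c_gold = y_gold − (n+g+δ)·k_gold = 3.2863 − 0.074·18.2078 ≈ 1.9389.

c_gold ≈ 1.939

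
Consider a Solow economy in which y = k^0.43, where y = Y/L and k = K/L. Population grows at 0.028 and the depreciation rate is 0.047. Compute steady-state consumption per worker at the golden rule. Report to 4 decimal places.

c_gold ≈ 2.1282

The effective depreciation rate is n + δ = 0.028 + 0.047 = 0.075.
Golden rule sets MPK = n+δ: 0.43·k^(0.43−1) = 0.075, so k_gold = (0.43/0.075)^(1/0.57) ≈ 21.4062.
y_gold = 21.4062^0.43 ≈ 3.7336.
c_gold = y_gold − (n+δ)·k_gold = 3.7336 − 0.075·21.4062 ≈ 2.1282.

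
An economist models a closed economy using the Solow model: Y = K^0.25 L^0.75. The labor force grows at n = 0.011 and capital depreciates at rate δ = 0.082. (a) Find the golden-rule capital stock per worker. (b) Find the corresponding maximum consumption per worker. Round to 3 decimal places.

n + δ = 0.011 + 0.082 = 0.093.
At the golden rule the marginal product of capital equals n+δ: 0.25·k^(0.25−1) = 0.093. Solving, k_gold = (0.25/0.093)^(1/0.75) ≈ 3.7377.
y_gold = 3.7377^0.25 ≈ 1.3904; c_gold = y_gold − 0.093·k_gold ≈ 1.0428.

(a) k_gold ≈ 3.738; (b) c_gold ≈ 1.043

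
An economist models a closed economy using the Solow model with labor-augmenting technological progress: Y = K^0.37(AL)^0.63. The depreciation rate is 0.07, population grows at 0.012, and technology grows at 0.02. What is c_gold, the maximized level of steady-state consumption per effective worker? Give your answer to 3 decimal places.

The effective depreciation rate is n + g + δ = 0.012 + 0.02 + 0.07 = 0.102.
Maximizing c = f(k) − (n+g+δ)·k gives f'(k) = n+g+δ, i.e. 0.37·k^(0.37−1) = 0.102, so k_gold = (0.37/0.102)^(1/0.63) ≈ 7.7314.
y_gold = 7.7314^0.37 ≈ 2.1314.
c_gold = y_gold − (n+g+δ)·k_gold = 2.1314 − 0.102·7.7314 ≈ 1.3428.

c_gold ≈ 1.343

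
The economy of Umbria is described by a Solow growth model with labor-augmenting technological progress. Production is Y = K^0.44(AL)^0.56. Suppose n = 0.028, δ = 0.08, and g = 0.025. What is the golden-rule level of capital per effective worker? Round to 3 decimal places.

n + g + δ = 0.028 + 0.025 + 0.08 = 0.133.
Golden rule sets MPK = n+g+δ: 0.44·k^(0.44−1) = 0.133, so k_gold = (0.44/0.133)^(1/0.56) ≈ 8.4695.

k_gold ≈ 8.470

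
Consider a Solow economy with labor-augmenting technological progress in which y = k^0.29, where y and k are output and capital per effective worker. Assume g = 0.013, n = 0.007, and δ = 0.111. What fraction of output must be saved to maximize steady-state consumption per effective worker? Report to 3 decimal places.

n + g + δ = 0.007 + 0.013 + 0.111 = 0.131.
At the golden rule MPK = n+g+δ, and in any Cobb-Douglas steady state s = (n+g+δ)·k/y = MPK·k/y = capital's share 0.29.

s_gold = 0.290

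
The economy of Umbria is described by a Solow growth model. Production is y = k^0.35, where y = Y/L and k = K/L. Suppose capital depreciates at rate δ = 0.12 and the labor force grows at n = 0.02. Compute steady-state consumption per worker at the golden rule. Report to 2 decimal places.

c_gold ≈ 1.06

Capital per worker breaks even when investment replaces (n + δ)·k; here n + δ = 0.14.
Setting f'(k) = n+δ gives 0.35·k^(0.35−1) = 0.14, hence k_gold = (0.35/0.14)^(1/0.65) ≈ 4.0946.
y_gold = 4.0946^0.35 ≈ 1.6379.
c_gold = y_gold − (n+δ)·k_gold = 1.6379 − 0.14·4.0946 ≈ 1.0646.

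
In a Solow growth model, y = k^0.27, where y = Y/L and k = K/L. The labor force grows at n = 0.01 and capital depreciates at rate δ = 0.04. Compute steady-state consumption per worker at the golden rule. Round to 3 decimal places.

c_gold ≈ 1.362

Capital per worker breaks even when investment replaces (n + δ)·k; here n + δ = 0.05.
Golden rule sets MPK = n+δ: 0.27·k^(0.27−1) = 0.05, so k_gold = (0.27/0.05)^(1/0.73) ≈ 10.0758.
y_gold = 10.0758^0.27 ≈ 1.8659.
c_gold = y_gold − (n+δ)·k_gold = 1.8659 − 0.05·10.0758 ≈ 1.3621.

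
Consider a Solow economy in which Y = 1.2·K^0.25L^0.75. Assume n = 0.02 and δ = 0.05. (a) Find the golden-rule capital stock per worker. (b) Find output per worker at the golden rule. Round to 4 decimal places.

n + δ = 0.02 + 0.05 = 0.07.
At the golden rule the marginal product of capital equals n+δ: 0.25·1.2·k^(0.25−1) = 0.07. Solving, k_gold = (0.25·1.2/0.07)^(1/0.75) ≈ 6.9614.
y_gold = 1.2·6.9614^0.25 ≈ 1.9492.

(a) k_gold ≈ 6.9614; (b) y_gold ≈ 1.9492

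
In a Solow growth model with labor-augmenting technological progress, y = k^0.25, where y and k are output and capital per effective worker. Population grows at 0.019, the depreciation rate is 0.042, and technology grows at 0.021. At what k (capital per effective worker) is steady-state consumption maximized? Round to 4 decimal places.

n + g + δ = 0.019 + 0.021 + 0.042 = 0.082.
Maximizing c = f(k) − (n+g+δ)·k gives f'(k) = n+g+δ, i.e. 0.25·k^(0.25−1) = 0.082, so k_gold = (0.25/0.082)^(1/0.75) ≈ 4.4208.

k_gold ≈ 4.4208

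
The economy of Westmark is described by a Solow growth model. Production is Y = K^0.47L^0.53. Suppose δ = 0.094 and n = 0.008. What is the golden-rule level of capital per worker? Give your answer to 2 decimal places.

n + δ = 0.008 + 0.094 = 0.102.
Golden rule sets MPK = n+δ: 0.47·k^(0.47−1) = 0.102, so k_gold = (0.47/0.102)^(1/0.53) ≈ 17.8600.

k_gold ≈ 17.86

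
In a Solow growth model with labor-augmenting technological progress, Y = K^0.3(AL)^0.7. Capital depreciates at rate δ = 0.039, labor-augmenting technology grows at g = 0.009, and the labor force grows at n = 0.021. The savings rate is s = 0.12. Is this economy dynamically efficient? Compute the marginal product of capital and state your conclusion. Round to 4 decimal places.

n + g + δ = 0.021 + 0.009 + 0.039 = 0.069.
Steady-state k*: s·k^0.3 = 0.069·k gives k* = (0.12/0.069)^(1/0.7) ≈ 2.2046.
MPK = 0.3·2.2046^(-0.7) ≈ 0.1725.
MPK > n+g+δ = 0.069, so the economy is dynamically efficient (under-saving).

dynamically efficient; MPK ≈ 0.1725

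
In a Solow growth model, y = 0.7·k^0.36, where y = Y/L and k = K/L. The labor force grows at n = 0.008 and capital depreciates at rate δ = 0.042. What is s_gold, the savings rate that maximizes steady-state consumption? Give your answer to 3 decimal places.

Break-even investment rate: n + δ = 0.008 + 0.042 = 0.05.
At the golden rule MPK = n+δ, and in any Cobb-Douglas steady state s = (n+δ)·k/y = MPK·k/y = capital's share 0.36.

s_gold = 0.360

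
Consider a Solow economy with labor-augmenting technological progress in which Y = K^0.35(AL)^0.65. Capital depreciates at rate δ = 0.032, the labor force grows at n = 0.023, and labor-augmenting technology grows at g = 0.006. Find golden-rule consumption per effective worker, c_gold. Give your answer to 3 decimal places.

c_gold ≈ 1.665

Break-even investment rate: n + g + δ = 0.023 + 0.006 + 0.032 = 0.061.
Setting f'(k) = n+g+δ gives 0.35·k^(0.35−1) = 0.061, hence k_gold = (0.35/0.061)^(1/0.65) ≈ 14.6991.
y_gold = 14.6991^0.35 ≈ 2.5618.
c_gold = y_gold − (n+g+δ)·k_gold = 2.5618 − 0.061·14.6991 ≈ 1.6652.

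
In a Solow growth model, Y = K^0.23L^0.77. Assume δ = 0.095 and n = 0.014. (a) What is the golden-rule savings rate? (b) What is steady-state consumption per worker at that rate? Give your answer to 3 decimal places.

(a) s_gold = 0.230; (b) c_gold ≈ 0.962

The effective depreciation rate is n + δ = 0.014 + 0.095 = 0.109.
For Cobb-Douglas, s_gold equals capital's share: s_gold = 0.23.
Golden rule sets MPK = n+δ: 0.23·k^(0.23−1) = 0.109, so k_gold = (0.23/0.109)^(1/0.77) ≈ 2.6374.
y_gold = 2.6374^0.23 ≈ 1.2499; c_gold = (1−0.23)·y_gold ≈ 0.9624.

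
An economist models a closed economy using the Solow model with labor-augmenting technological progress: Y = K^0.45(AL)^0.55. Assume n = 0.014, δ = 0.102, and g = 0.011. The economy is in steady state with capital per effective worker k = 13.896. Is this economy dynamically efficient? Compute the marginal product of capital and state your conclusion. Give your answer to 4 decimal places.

dynamically inefficient; MPK ≈ 0.1058

The effective depreciation rate is n + g + δ = 0.014 + 0.011 + 0.102 = 0.127.
MPK = 0.45·k^(0.45−1) = 0.45·13.896^(-0.55) ≈ 0.1058.
MPK < 0.127, so the economy is dynamically inefficient (over-saving).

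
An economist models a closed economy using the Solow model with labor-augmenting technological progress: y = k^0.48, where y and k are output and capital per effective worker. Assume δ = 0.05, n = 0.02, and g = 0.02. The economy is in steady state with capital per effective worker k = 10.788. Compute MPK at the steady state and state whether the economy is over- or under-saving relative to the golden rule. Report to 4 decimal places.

under-saving; MPK ≈ 0.1394

Capital per effective worker breaks even when investment replaces (n + g + δ)·k; here n + g + δ = 0.09.
MPK = 0.48·k^(0.48−1) = 0.48·10.788^(-0.52) ≈ 0.1394.
MPK > 0.09, so the economy is dynamically efficient (under-saving).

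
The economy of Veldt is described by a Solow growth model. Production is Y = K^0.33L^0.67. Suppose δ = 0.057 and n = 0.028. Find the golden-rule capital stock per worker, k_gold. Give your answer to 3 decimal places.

n + δ = 0.028 + 0.057 = 0.085.
Golden rule sets MPK = n+δ: 0.33·k^(0.33−1) = 0.085, so k_gold = (0.33/0.085)^(1/0.67) ≈ 7.5726.

k_gold ≈ 7.573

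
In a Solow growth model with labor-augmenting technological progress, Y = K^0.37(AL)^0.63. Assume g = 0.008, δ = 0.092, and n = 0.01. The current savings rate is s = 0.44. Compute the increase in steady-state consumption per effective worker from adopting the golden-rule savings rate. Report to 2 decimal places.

Break-even investment rate: n + g + δ = 0.01 + 0.008 + 0.092 = 0.11.
Current steady state (s = 0.44): k* = (0.44/0.11)^(1/0.63) ≈ 9.0292, y* = 9.0292^0.37 ≈ 2.2573, c* = (1−0.44)·2.2573 ≈ 1.2641.
Setting f'(k) = n+g+δ gives 0.37·k^(0.37−1) = 0.11, hence k_gold = (0.37/0.11)^(1/0.63) ≈ 6.8581.
y_gold = 6.8581^0.37 ≈ 2.0389, c_gold = y_gold − 0.11·k_gold ≈ 1.2845.
Gain: Δc = 1.2845 − 1.2641 ≈ 0.0204.

Δc ≈ 0.02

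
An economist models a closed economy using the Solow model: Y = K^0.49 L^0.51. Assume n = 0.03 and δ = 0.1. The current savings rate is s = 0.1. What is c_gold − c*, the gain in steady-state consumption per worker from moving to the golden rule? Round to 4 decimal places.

The effective depreciation rate is n + δ = 0.03 + 0.1 = 0.13.
Current steady state (s = 0.1): k* = (0.1/0.13)^(1/0.51) ≈ 0.5978, y* = 0.5978^0.49 ≈ 0.7772, c* = (1−0.1)·0.7772 ≈ 0.6995.
Setting f'(k) = n+δ gives 0.49·k^(0.49−1) = 0.13, hence k_gold = (0.49/0.13)^(1/0.51) ≈ 13.4868.
y_gold = 13.4868^0.49 ≈ 3.5781, c_gold = y_gold − 0.13·k_gold ≈ 1.8248.
Gain: Δc = 1.8248 − 0.6995 ≈ 1.1254.

Δc ≈ 1.1254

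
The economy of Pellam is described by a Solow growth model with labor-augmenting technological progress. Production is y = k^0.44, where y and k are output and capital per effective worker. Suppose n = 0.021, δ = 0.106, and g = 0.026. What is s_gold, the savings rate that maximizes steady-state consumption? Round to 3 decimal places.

The effective depreciation rate is n + g + δ = 0.021 + 0.026 + 0.106 = 0.153.
At the golden rule MPK = n+g+δ, and in any Cobb-Douglas steady state s = (n+g+δ)·k/y = MPK·k/y = capital's share 0.44.

s_gold = 0.440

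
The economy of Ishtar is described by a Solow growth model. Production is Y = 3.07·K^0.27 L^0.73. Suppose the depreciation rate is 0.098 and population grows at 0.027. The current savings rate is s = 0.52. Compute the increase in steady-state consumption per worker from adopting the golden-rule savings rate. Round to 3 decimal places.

Δc ≈ 0.731

Capital per worker breaks even when investment replaces (n + δ)·k; here n + δ = 0.125.
Current steady state (s = 0.52): k* = (0.52·3.07/0.125)^(1/0.73) ≈ 32.7632, y* = 3.07·32.7632^0.27 ≈ 7.8758, c* = (1−0.52)·7.8758 ≈ 3.7804.
Maximizing c = f(k) − (n+δ)·k gives f'(k) = n+δ, i.e. 0.27·3.07·k^(0.27−1) = 0.125, so k_gold = (0.27·3.07/0.125)^(1/0.73) ≈ 13.3496.
y_gold = 3.07·13.3496^0.27 ≈ 6.1804, c_gold = y_gold − 0.125·k_gold ≈ 4.5117.
Gain: Δc = 4.5117 − 3.7804 ≈ 0.7313.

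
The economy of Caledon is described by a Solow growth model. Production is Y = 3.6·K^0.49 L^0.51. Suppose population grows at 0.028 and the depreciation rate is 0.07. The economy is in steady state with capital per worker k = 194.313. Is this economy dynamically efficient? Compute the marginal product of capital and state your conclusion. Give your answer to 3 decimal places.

dynamically efficient; MPK ≈ 0.120

Capital per worker breaks even when investment replaces (n + δ)·k; here n + δ = 0.098.
MPK = 0.49·3.6·k^(0.49−1) = 0.49·3.6·194.313^(-0.51) ≈ 0.1201.
MPK > 0.098, so the economy is dynamically efficient (under-saving).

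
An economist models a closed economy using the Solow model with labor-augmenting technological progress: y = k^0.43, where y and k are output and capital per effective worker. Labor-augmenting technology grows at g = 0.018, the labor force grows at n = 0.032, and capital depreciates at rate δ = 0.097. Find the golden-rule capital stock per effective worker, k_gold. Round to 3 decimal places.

k_gold ≈ 6.574

The effective depreciation rate is n + g + δ = 0.032 + 0.018 + 0.097 = 0.147.
At the golden rule the marginal product of capital equals n+g+δ: 0.43·k^(0.43−1) = 0.147. Solving, k_gold = (0.43/0.147)^(1/0.57) ≈ 6.5737.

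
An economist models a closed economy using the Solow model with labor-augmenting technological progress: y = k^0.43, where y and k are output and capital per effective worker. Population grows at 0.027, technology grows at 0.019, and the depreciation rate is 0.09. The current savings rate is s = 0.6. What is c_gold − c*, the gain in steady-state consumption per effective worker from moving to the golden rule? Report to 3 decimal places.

n + g + δ = 0.027 + 0.019 + 0.09 = 0.136.
Current steady state (s = 0.6): k* = (0.6/0.136)^(1/0.57) ≈ 13.5176, y* = 13.5176^0.43 ≈ 3.0640, c* = (1−0.6)·3.0640 ≈ 1.2256.
At the golden rule the marginal product of capital equals n+g+δ: 0.43·k^(0.43−1) = 0.136. Solving, k_gold = (0.43/0.136)^(1/0.57) ≈ 7.5348.
y_gold = 7.5348^0.43 ≈ 2.3831, c_gold = y_gold − 0.136·k_gold ≈ 1.3584.
Gain: Δc = 1.3584 − 1.2256 ≈ 0.1328.

Δc ≈ 0.133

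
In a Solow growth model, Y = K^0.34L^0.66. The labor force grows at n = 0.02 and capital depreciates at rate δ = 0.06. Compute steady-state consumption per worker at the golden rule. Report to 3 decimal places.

The effective depreciation rate is n + δ = 0.02 + 0.06 = 0.08.
At the golden rule the marginal product of capital equals n+δ: 0.34·k^(0.34−1) = 0.08. Solving, k_gold = (0.34/0.08)^(1/0.66) ≈ 8.9558.
y_gold = 8.9558^0.34 ≈ 2.1072.
c_gold = y_gold − (n+δ)·k_gold = 2.1072 − 0.08·8.9558 ≈ 1.3908.

c_gold ≈ 1.391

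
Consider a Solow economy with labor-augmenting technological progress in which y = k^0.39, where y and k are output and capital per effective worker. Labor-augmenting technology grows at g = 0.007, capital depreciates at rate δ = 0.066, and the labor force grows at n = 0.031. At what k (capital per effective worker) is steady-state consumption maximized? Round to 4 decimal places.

k_gold ≈ 8.7304

Break-even investment rate: n + g + δ = 0.031 + 0.007 + 0.066 = 0.104.
Golden rule sets MPK = n+g+δ: 0.39·k^(0.39−1) = 0.104, so k_gold = (0.39/0.104)^(1/0.61) ≈ 8.7304.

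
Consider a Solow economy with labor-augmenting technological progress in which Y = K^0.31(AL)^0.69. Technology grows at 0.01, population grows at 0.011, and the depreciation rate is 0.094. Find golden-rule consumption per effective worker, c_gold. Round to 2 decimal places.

c_gold ≈ 1.08

n + g + δ = 0.011 + 0.01 + 0.094 = 0.115.
Golden rule sets MPK = n+g+δ: 0.31·k^(0.31−1) = 0.115, so k_gold = (0.31/0.115)^(1/0.69) ≈ 4.2087.
y_gold = 4.2087^0.31 ≈ 1.5613.
c_gold = y_gold − (n+g+δ)·k_gold = 1.5613 − 0.115·4.2087 ≈ 1.0773.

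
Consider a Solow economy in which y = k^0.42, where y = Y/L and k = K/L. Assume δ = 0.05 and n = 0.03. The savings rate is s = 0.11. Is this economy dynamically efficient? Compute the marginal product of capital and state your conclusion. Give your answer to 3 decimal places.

dynamically efficient; MPK ≈ 0.305

Break-even investment rate: n + δ = 0.03 + 0.05 = 0.08.
Steady-state k*: s·k^0.42 = 0.08·k gives k* = (0.11/0.08)^(1/0.58) ≈ 1.7316.
MPK = 0.42·1.7316^(-0.58) ≈ 0.3055.
MPK > n+δ = 0.08, so the economy is dynamically efficient (under-saving).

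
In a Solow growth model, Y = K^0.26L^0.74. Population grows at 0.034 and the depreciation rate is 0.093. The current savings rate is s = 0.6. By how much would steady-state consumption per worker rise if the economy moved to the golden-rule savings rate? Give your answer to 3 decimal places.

n + δ = 0.034 + 0.093 = 0.127.
Current steady state (s = 0.6): k* = (0.6/0.127)^(1/0.74) ≈ 8.1523, y* = 8.1523^0.26 ≈ 1.7256, c* = (1−0.6)·1.7256 ≈ 0.6902.
Setting f'(k) = n+δ gives 0.26·k^(0.26−1) = 0.127, hence k_gold = (0.26/0.127)^(1/0.74) ≈ 2.6333.
y_gold = 2.6333^0.26 ≈ 1.2863, c_gold = y_gold − 0.127·k_gold ≈ 0.9518.
Gain: Δc = 0.9518 − 0.6902 ≈ 0.2616.

Δc ≈ 0.262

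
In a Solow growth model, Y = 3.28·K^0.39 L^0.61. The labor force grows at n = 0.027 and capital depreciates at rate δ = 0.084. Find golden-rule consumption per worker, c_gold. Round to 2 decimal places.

Capital per worker breaks even when investment replaces (n + δ)·k; here n + δ = 0.111.
Maximizing c = f(k) − (n+δ)·k gives f'(k) = n+δ, i.e. 0.39·3.28·k^(0.39−1) = 0.111, so k_gold = (0.39·3.28/0.111)^(1/0.61) ≈ 54.9988.
y_gold = 3.28·54.9988^0.39 ≈ 15.6535.
c_gold = y_gold − (n+δ)·k_gold = 15.6535 − 0.111·54.9988 ≈ 9.5486.

c_gold ≈ 9.55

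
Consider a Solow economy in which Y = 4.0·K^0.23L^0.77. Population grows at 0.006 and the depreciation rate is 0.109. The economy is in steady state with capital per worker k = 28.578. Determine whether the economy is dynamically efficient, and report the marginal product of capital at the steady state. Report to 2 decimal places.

dynamically inefficient; MPK ≈ 0.07

n + δ = 0.006 + 0.109 = 0.115.
MPK = 0.23·4.0·k^(0.23−1) = 0.23·4.0·28.578^(-0.77) ≈ 0.0696.
MPK < 0.115, so the economy is dynamically inefficient (over-saving).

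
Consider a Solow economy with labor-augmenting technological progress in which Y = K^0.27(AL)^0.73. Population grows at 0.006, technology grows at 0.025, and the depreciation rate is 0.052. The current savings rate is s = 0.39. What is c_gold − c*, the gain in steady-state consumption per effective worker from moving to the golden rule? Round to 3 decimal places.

Δc ≈ 0.048

Break-even investment rate: n + g + δ = 0.006 + 0.025 + 0.052 = 0.083.
Current steady state (s = 0.39): k* = (0.39/0.083)^(1/0.73) ≈ 8.3278, y* = 8.3278^0.27 ≈ 1.7723, c* = (1−0.39)·1.7723 ≈ 1.0811.
Maximizing c = f(k) − (n+g+δ)·k gives f'(k) = n+g+δ, i.e. 0.27·k^(0.27−1) = 0.083, so k_gold = (0.27/0.083)^(1/0.73) ≈ 5.0322.
y_gold = 5.0322^0.27 ≈ 1.5469, c_gold = y_gold − 0.083·k_gold ≈ 1.1293.
Gain: Δc = 1.1293 − 1.0811 ≈ 0.0482.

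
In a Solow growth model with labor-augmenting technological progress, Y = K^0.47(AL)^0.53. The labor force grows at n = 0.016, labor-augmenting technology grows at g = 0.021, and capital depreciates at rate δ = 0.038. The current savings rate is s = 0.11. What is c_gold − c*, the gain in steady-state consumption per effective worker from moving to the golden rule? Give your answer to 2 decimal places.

n + g + δ = 0.016 + 0.021 + 0.038 = 0.075.
Current steady state (s = 0.11): k* = (0.11/0.075)^(1/0.53) ≈ 2.0598, y* = 2.0598^0.47 ≈ 1.4044, c* = (1−0.11)·1.4044 ≈ 1.2499.
At the golden rule the marginal product of capital equals n+g+δ: 0.47·k^(0.47−1) = 0.075. Solving, k_gold = (0.47/0.075)^(1/0.53) ≈ 31.9038.
y_gold = 31.9038^0.47 ≈ 5.0910, c_gold = y_gold − 0.075·k_gold ≈ 2.6982.
Gain: Δc = 2.6982 − 1.2499 ≈ 1.4483.

Δc ≈ 1.45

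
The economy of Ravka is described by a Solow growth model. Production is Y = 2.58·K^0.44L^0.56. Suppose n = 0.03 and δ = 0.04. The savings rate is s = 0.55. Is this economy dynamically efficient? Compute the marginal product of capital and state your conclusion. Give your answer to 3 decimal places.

dynamically inefficient; MPK ≈ 0.056

Capital per worker breaks even when investment replaces (n + δ)·k; here n + δ = 0.07.
Steady-state k*: s·A·k^0.44 = 0.07·k gives k* = (0.55·2.58/0.07)^(1/0.56) ≈ 215.6364.
MPK = 0.44·2.58·215.6364^(-0.56) ≈ 0.0560.
MPK < n+δ = 0.07, so the economy is dynamically inefficient (over-saving).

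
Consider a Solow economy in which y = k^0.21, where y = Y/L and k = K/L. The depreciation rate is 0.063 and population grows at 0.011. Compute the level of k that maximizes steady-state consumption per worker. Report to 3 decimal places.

Break-even investment rate: n + δ = 0.011 + 0.063 = 0.074.
Golden rule sets MPK = n+δ: 0.21·k^(0.21−1) = 0.074, so k_gold = (0.21/0.074)^(1/0.79) ≈ 3.7446.

k_gold ≈ 3.745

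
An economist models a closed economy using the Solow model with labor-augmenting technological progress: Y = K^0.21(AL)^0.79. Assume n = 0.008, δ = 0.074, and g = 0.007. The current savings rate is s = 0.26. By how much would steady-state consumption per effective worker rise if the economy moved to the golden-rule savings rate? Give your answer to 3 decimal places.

Δc ≈ 0.009

n + g + δ = 0.008 + 0.007 + 0.074 = 0.089.
Current steady state (s = 0.26): k* = (0.26/0.089)^(1/0.79) ≈ 3.8846, y* = 3.8846^0.21 ≈ 1.3297, c* = (1−0.26)·1.3297 ≈ 0.9840.
Maximizing c = f(k) − (n+g+δ)·k gives f'(k) = n+g+δ, i.e. 0.21·k^(0.21−1) = 0.089, so k_gold = (0.21/0.089)^(1/0.79) ≈ 2.9644.
y_gold = 2.9644^0.21 ≈ 1.2563, c_gold = y_gold − 0.089·k_gold ≈ 0.9925.
Gain: Δc = 0.9925 − 0.9840 ≈ 0.0085.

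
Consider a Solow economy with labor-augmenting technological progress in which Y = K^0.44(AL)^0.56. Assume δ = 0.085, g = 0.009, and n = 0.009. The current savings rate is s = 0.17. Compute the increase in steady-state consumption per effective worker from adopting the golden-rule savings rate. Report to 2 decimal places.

The effective depreciation rate is n + g + δ = 0.009 + 0.009 + 0.085 = 0.103.
Current steady state (s = 0.17): k* = (0.17/0.103)^(1/0.56) ≈ 2.4468, y* = 2.4468^0.44 ≈ 1.4825, c* = (1−0.17)·1.4825 ≈ 1.2304.
Golden rule sets MPK = n+g+δ: 0.44·k^(0.44−1) = 0.103, so k_gold = (0.44/0.103)^(1/0.56) ≈ 13.3690.
y_gold = 13.3690^0.44 ≈ 3.1296, c_gold = y_gold − 0.103·k_gold ≈ 1.7526.
Gain: Δc = 1.7526 − 1.2304 ≈ 0.5221.

Δc ≈ 0.52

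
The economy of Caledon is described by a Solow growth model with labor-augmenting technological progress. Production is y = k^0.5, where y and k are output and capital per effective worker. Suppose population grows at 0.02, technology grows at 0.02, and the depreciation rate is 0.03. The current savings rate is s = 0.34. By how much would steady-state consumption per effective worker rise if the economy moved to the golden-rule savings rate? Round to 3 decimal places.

Δc ≈ 0.366

The effective depreciation rate is n + g + δ = 0.02 + 0.02 + 0.03 = 0.07.
Current steady state (s = 0.34): k* = (0.34/0.07)^(1/0.5) ≈ 23.5918, y* = 23.5918^0.5 ≈ 4.8571, c* = (1−0.34)·4.8571 ≈ 3.2057.
At the golden rule the marginal product of capital equals n+g+δ: 0.5·k^(0.5−1) = 0.07. Solving, k_gold = (0.5/0.07)^(1/0.5) ≈ 51.0204.
y_gold = 51.0204^0.5 ≈ 7.1429, c_gold = y_gold − 0.07·k_gold ≈ 3.5714.
Gain: Δc = 3.5714 − 3.2057 ≈ 0.3657.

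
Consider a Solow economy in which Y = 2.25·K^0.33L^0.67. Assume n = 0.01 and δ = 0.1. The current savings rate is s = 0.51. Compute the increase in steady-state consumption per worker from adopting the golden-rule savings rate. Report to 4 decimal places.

Δc ≈ 0.3621

The effective depreciation rate is n + δ = 0.01 + 0.1 = 0.11.
Current steady state (s = 0.51): k* = (0.51·2.25/0.11)^(1/0.67) ≈ 33.1086, y* = 2.25·33.1086^0.33 ≈ 7.1411, c* = (1−0.51)·7.1411 ≈ 3.4991.
At the golden rule the marginal product of capital equals n+δ: 0.33·2.25·k^(0.33−1) = 0.11. Solving, k_gold = (0.33·2.25/0.11)^(1/0.67) ≈ 17.2889.
y_gold = 2.25·17.2889^0.33 ≈ 5.7630, c_gold = y_gold − 0.11·k_gold ≈ 3.8612.
Gain: Δc = 3.8612 − 3.4991 ≈ 0.3621.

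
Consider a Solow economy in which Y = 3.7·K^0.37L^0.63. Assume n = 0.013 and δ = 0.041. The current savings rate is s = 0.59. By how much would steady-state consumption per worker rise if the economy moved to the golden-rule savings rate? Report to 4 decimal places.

Δc ≈ 2.2416

Capital per worker breaks even when investment replaces (n + δ)·k; here n + δ = 0.054.
Current steady state (s = 0.59): k* = (0.59·3.7/0.054)^(1/0.63) ≈ 355.0209, y* = 3.7·355.0209^0.37 ≈ 32.4934, c* = (1−0.59)·32.4934 ≈ 13.3223.
Maximizing c = f(k) − (n+δ)·k gives f'(k) = n+δ, i.e. 0.37·3.7·k^(0.37−1) = 0.054, so k_gold = (0.37·3.7/0.054)^(1/0.63) ≈ 169.2727.
y_gold = 3.7·169.2727^0.37 ≈ 24.7047, c_gold = y_gold − 0.054·k_gold ≈ 15.5639.
Gain: Δc = 15.5639 − 13.3223 ≈ 2.2416.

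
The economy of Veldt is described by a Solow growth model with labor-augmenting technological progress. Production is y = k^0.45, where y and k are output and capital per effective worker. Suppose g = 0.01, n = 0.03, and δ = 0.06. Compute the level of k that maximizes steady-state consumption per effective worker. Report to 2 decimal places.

k_gold ≈ 15.40

Capital per effective worker breaks even when investment replaces (n + g + δ)·k; here n + g + δ = 0.1.
Maximizing c = f(k) − (n+g+δ)·k gives f'(k) = n+g+δ, i.e. 0.45·k^(0.45−1) = 0.1, so k_gold = (0.45/0.1)^(1/0.55) ≈ 15.4049.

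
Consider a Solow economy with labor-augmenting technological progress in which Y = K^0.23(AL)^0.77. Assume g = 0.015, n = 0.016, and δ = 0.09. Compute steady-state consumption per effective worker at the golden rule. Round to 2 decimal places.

c_gold ≈ 0.93

The effective depreciation rate is n + g + δ = 0.016 + 0.015 + 0.09 = 0.121.
Setting f'(k) = n+g+δ gives 0.23·k^(0.23−1) = 0.121, hence k_gold = (0.23/0.121)^(1/0.77) ≈ 2.3028.
y_gold = 2.3028^0.23 ≈ 1.2115.
c_gold = y_gold − (n+g+δ)·k_gold = 1.2115 − 0.121·2.3028 ≈ 0.9328.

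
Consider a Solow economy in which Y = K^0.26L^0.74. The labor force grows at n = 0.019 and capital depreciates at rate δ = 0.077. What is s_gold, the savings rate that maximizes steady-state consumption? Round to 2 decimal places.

s_gold = 0.26

n + δ = 0.019 + 0.077 = 0.096.
At the golden rule MPK = n+δ, and in any Cobb-Douglas steady state s = (n+δ)·k/y = MPK·k/y = capital's share 0.26.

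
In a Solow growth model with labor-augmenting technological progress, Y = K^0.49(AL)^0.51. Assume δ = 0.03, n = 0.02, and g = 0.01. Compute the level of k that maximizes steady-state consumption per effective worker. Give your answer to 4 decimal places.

Capital per effective worker breaks even when investment replaces (n + g + δ)·k; here n + g + δ = 0.06.
Maximizing c = f(k) − (n+g+δ)·k gives f'(k) = n+g+δ, i.e. 0.49·k^(0.49−1) = 0.06, so k_gold = (0.49/0.06)^(1/0.51) ≈ 61.4219.

k_gold ≈ 61.4219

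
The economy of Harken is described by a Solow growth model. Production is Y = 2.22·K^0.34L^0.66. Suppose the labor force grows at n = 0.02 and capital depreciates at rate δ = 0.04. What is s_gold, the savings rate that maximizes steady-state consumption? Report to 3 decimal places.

s_gold = 0.340

Break-even investment rate: n + δ = 0.02 + 0.04 = 0.06.
At the golden rule MPK = n+δ, and in any Cobb-Douglas steady state s = (n+δ)·k/y = MPK·k/y = capital's share 0.34.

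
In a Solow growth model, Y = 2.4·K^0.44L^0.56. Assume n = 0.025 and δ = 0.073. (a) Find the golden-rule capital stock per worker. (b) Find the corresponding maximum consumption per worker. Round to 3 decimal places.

(a) k_gold ≈ 69.765; (b) c_gold ≈ 8.702

The effective depreciation rate is n + δ = 0.025 + 0.073 = 0.098.
Setting f'(k) = n+δ gives 0.44·2.4·k^(0.44−1) = 0.098, hence k_gold = (0.44·2.4/0.098)^(1/0.56) ≈ 69.7652.
y_gold = 2.4·69.7652^0.44 ≈ 15.5386; c_gold = y_gold − 0.098·k_gold ≈ 8.7016.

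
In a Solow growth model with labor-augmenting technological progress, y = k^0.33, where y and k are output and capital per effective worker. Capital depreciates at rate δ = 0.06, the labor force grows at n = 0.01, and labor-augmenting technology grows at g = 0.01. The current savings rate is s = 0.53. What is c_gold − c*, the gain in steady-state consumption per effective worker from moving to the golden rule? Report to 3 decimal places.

Δc ≈ 0.154

Break-even investment rate: n + g + δ = 0.01 + 0.01 + 0.06 = 0.08.
Current steady state (s = 0.53): k* = (0.53/0.08)^(1/0.67) ≈ 16.8132, y* = 16.8132^0.33 ≈ 2.5378, c* = (1−0.53)·2.5378 ≈ 1.1928.
Setting f'(k) = n+g+δ gives 0.33·k^(0.33−1) = 0.08, hence k_gold = (0.33/0.08)^(1/0.67) ≈ 8.2898.
y_gold = 8.2898^0.33 ≈ 2.0096, c_gold = y_gold − 0.08·k_gold ≈ 1.3465.
Gain: Δc = 1.3465 − 1.1928 ≈ 0.1537.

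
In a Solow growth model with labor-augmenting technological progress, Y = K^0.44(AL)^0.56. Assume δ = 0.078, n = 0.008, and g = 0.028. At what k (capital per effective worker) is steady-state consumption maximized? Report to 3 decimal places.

k_gold ≈ 11.153

The effective depreciation rate is n + g + δ = 0.008 + 0.028 + 0.078 = 0.114.
Maximizing c = f(k) − (n+g+δ)·k gives f'(k) = n+g+δ, i.e. 0.44·k^(0.44−1) = 0.114, so k_gold = (0.44/0.114)^(1/0.56) ≈ 11.1534.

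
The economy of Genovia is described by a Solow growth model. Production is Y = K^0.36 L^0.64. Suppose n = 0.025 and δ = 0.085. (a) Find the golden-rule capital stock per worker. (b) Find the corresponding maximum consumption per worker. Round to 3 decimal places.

Break-even investment rate: n + δ = 0.025 + 0.085 = 0.11.
Setting f'(k) = n+δ gives 0.36·k^(0.36−1) = 0.11, hence k_gold = (0.36/0.11)^(1/0.64) ≈ 6.3760.
y_gold = 6.3760^0.36 ≈ 1.9482; c_gold = y_gold − 0.11·k_gold ≈ 1.2469.

(a) k_gold ≈ 6.376; (b) c_gold ≈ 1.247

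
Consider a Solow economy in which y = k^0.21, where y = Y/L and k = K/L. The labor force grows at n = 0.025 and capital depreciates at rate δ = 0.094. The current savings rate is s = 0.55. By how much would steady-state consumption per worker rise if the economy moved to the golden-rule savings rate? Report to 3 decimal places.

The effective depreciation rate is n + δ = 0.025 + 0.094 = 0.119.
Current steady state (s = 0.55): k* = (0.55/0.119)^(1/0.79) ≈ 6.9429, y* = 6.9429^0.21 ≈ 1.5022, c* = (1−0.55)·1.5022 ≈ 0.6760.
Setting f'(k) = n+δ gives 0.21·k^(0.21−1) = 0.119, hence k_gold = (0.21/0.119)^(1/0.79) ≈ 2.0523.
y_gold = 2.0523^0.21 ≈ 1.1630, c_gold = y_gold − 0.119·k_gold ≈ 0.9188.
Gain: Δc = 0.9188 − 0.6760 ≈ 0.2428.

Δc ≈ 0.243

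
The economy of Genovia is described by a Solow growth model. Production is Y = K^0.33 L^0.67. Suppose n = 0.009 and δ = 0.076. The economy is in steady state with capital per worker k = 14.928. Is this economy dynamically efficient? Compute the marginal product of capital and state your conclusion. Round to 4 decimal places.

Capital per worker breaks even when investment replaces (n + δ)·k; here n + δ = 0.085.
MPK = 0.33·k^(0.33−1) = 0.33·14.928^(-0.67) ≈ 0.0539.
MPK < 0.085, so the economy is dynamically inefficient (over-saving).

dynamically inefficient; MPK ≈ 0.0539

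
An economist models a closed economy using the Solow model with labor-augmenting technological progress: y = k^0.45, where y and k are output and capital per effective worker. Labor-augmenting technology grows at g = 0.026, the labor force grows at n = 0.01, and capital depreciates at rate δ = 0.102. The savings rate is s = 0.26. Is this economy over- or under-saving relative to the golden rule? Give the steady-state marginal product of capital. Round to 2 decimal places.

under-saving; MPK ≈ 0.24

Break-even investment rate: n + g + δ = 0.01 + 0.026 + 0.102 = 0.138.
Steady-state k*: s·k^0.45 = 0.138·k gives k* = (0.26/0.138)^(1/0.55) ≈ 3.1635.
MPK = 0.45·3.1635^(-0.55) ≈ 0.2388.
MPK > n+g+δ = 0.138, so the economy is dynamically efficient (under-saving).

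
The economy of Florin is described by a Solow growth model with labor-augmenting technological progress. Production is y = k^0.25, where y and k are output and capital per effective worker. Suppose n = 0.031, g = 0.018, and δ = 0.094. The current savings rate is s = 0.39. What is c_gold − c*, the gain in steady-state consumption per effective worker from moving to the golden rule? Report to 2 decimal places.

Δc ≈ 0.05

Capital per effective worker breaks even when investment replaces (n + g + δ)·k; here n + g + δ = 0.143.
Current steady state (s = 0.39): k* = (0.39/0.143)^(1/0.75) ≈ 3.8104, y* = 3.8104^0.25 ≈ 1.3971, c* = (1−0.39)·1.3971 ≈ 0.8523.
Golden rule sets MPK = n+g+δ: 0.25·k^(0.25−1) = 0.143, so k_gold = (0.25/0.143)^(1/0.75) ≈ 2.1061.
y_gold = 2.1061^0.25 ≈ 1.2047, c_gold = y_gold − 0.143·k_gold ≈ 0.9035.
Gain: Δc = 0.9035 − 0.8523 ≈ 0.0512.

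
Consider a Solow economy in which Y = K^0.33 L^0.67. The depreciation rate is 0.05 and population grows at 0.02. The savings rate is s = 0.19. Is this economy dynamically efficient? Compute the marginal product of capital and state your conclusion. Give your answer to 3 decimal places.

n + δ = 0.02 + 0.05 = 0.07.
Steady-state k*: s·k^0.33 = 0.07·k gives k* = (0.19/0.07)^(1/0.67) ≈ 4.4386.
MPK = 0.33·4.4386^(-0.67) ≈ 0.1216.
MPK > n+δ = 0.07, so the economy is dynamically efficient (under-saving).

dynamically efficient; MPK ≈ 0.122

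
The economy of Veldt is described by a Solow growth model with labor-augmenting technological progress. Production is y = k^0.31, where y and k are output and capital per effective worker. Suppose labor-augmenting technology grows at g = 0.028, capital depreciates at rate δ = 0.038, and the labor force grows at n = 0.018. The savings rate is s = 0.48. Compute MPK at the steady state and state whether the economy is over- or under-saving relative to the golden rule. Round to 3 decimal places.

Break-even investment rate: n + g + δ = 0.018 + 0.028 + 0.038 = 0.084.
Steady-state k*: s·k^0.31 = 0.084·k gives k* = (0.48/0.084)^(1/0.69) ≈ 12.5039.
MPK = 0.31·12.5039^(-0.69) ≈ 0.0542.
MPK < n+g+δ = 0.084, so the economy is dynamically inefficient (over-saving).

over-saving; MPK ≈ 0.054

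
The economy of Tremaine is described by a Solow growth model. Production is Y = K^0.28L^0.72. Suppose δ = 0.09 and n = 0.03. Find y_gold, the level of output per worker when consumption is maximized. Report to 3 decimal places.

Capital per worker breaks even when investment replaces (n + δ)·k; here n + δ = 0.12.
Maximizing c = f(k) − (n+δ)·k gives f'(k) = n+δ, i.e. 0.28·k^(0.28−1) = 0.12, so k_gold = (0.28/0.12)^(1/0.72) ≈ 3.2440.
Output: y_gold = k_gold^0.28 = 3.2440^0.28 ≈ 1.3903.

y_gold ≈ 1.390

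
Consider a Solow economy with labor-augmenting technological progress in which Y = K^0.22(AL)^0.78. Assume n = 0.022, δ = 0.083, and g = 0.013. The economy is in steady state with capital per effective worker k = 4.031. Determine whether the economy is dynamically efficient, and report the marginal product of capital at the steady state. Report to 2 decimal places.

Capital per effective worker breaks even when investment replaces (n + g + δ)·k; here n + g + δ = 0.118.
MPK = 0.22·k^(0.22−1) = 0.22·4.031^(-0.78) ≈ 0.0742.
MPK < 0.118, so the economy is dynamically inefficient (over-saving).

dynamically inefficient; MPK ≈ 0.07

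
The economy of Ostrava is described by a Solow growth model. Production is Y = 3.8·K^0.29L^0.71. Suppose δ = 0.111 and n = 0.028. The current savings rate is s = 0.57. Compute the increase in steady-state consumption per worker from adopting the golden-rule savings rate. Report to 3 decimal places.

The effective depreciation rate is n + δ = 0.028 + 0.111 = 0.139.
Current steady state (s = 0.57): k* = (0.57·3.8/0.139)^(1/0.71) ≈ 47.8387, y* = 3.8·47.8387^0.29 ≈ 11.6659, c* = (1−0.57)·11.6659 ≈ 5.0164.
Maximizing c = f(k) − (n+δ)·k gives f'(k) = n+δ, i.e. 0.29·3.8·k^(0.29−1) = 0.139, so k_gold = (0.29·3.8/0.139)^(1/0.71) ≈ 18.4685.
y_gold = 3.8·18.4685^0.29 ≈ 8.8522, c_gold = y_gold − 0.139·k_gold ≈ 6.2850.
Gain: Δc = 6.2850 − 5.0164 ≈ 1.2687.

Δc ≈ 1.269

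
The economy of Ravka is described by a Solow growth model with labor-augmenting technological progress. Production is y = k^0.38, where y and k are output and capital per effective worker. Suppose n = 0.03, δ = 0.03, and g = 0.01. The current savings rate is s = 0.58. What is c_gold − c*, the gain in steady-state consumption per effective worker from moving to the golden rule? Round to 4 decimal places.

Δc ≈ 0.2136

The effective depreciation rate is n + g + δ = 0.03 + 0.01 + 0.03 = 0.07.
Current steady state (s = 0.58): k* = (0.58/0.07)^(1/0.62) ≈ 30.2815, y* = 30.2815^0.38 ≈ 3.6547, c* = (1−0.58)·3.6547 ≈ 1.5350.
Golden rule sets MPK = n+g+δ: 0.38·k^(0.38−1) = 0.07, so k_gold = (0.38/0.07)^(1/0.62) ≈ 15.3101.
y_gold = 15.3101^0.38 ≈ 2.8203, c_gold = y_gold − 0.07·k_gold ≈ 1.7486.
Gain: Δc = 1.7486 − 1.5350 ≈ 0.2136.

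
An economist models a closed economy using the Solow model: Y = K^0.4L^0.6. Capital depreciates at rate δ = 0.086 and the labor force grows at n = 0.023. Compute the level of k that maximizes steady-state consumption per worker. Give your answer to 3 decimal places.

k_gold ≈ 8.731

n + δ = 0.023 + 0.086 = 0.109.
At the golden rule the marginal product of capital equals n+δ: 0.4·k^(0.4−1) = 0.109. Solving, k_gold = (0.4/0.109)^(1/0.6) ≈ 8.7308.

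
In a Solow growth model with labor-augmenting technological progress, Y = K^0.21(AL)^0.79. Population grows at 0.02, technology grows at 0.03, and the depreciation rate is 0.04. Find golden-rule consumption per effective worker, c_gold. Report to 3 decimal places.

Capital per effective worker breaks even when investment replaces (n + g + δ)·k; here n + g + δ = 0.09.
Maximizing c = f(k) − (n+g+δ)·k gives f'(k) = n+g+δ, i.e. 0.21·k^(0.21−1) = 0.09, so k_gold = (0.21/0.09)^(1/0.79) ≈ 2.9228.
y_gold = 2.9228^0.21 ≈ 1.2526.
c_gold = y_gold − (n+g+δ)·k_gold = 1.2526 − 0.09·2.9228 ≈ 0.9896.

c_gold ≈ 0.990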